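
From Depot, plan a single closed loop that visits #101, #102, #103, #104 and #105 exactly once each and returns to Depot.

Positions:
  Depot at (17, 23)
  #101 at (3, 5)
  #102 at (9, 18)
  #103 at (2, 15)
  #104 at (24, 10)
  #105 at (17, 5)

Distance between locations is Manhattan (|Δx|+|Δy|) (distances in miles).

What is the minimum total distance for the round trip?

Shortest round trip = 80 miles.

There are 60 distinct closed tours to check (reversals are equivalent).
Depot - #101 - #102 - #103 - #104 - #105 - Depot: 32+19+10+27+12+18 = 118
Depot - #101 - #102 - #103 - #105 - #104 - Depot: 32+19+10+25+12+20 = 118
Depot - #101 - #102 - #104 - #103 - #105 - Depot: 32+19+23+27+25+18 = 144
Depot - #101 - #102 - #104 - #105 - #103 - Depot: 32+19+23+12+25+23 = 134
Depot - #101 - #102 - #105 - #103 - #104 - Depot: 32+19+21+25+27+20 = 144
Depot - #101 - #102 - #105 - #104 - #103 - Depot: 32+19+21+12+27+23 = 134
Depot - #101 - #103 - #102 - #104 - #105 - Depot: 32+11+10+23+12+18 = 106
Depot - #101 - #103 - #102 - #105 - #104 - Depot: 32+11+10+21+12+20 = 106
Depot - #101 - #103 - #104 - #102 - #105 - Depot: 32+11+27+23+21+18 = 132
Depot - #101 - #103 - #104 - #105 - #102 - Depot: 32+11+27+12+21+13 = 116
Depot - #101 - #103 - #105 - #102 - #104 - Depot: 32+11+25+21+23+20 = 132
Depot - #101 - #103 - #105 - #104 - #102 - Depot: 32+11+25+12+23+13 = 116
Depot - #101 - #104 - #102 - #103 - #105 - Depot: 32+26+23+10+25+18 = 134
Depot - #101 - #104 - #102 - #105 - #103 - Depot: 32+26+23+21+25+23 = 150
… (46 more)
Depot - #102 - #103 - #101 - #105 - #104 - Depot: 13+10+11+14+12+20 = 80  ← best
The minimum is 80.
One optimal route: Depot → #102 → #103 → #101 → #105 → #104 → Depot (or its reverse).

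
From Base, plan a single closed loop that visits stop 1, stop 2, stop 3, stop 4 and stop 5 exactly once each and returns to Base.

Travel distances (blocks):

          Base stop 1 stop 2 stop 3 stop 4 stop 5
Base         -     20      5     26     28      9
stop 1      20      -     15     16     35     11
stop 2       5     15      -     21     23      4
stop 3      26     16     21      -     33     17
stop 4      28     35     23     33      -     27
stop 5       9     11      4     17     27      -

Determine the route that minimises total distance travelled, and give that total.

Base-stop 1-stop 2-stop 3-stop 4-stop 5-Base: 20+15+21+33+27+9 = 125
Base-stop 1-stop 2-stop 3-stop 5-stop 4-Base: 20+15+21+17+27+28 = 128
Base-stop 1-stop 2-stop 4-stop 3-stop 5-Base: 20+15+23+33+17+9 = 117
Base-stop 1-stop 2-stop 4-stop 5-stop 3-Base: 20+15+23+27+17+26 = 128
Base-stop 1-stop 2-stop 5-stop 3-stop 4-Base: 20+15+4+17+33+28 = 117
Base-stop 1-stop 2-stop 5-stop 4-stop 3-Base: 20+15+4+27+33+26 = 125
Base-stop 1-stop 3-stop 2-stop 4-stop 5-Base: 20+16+21+23+27+9 = 116
Base-stop 1-stop 3-stop 2-stop 5-stop 4-Base: 20+16+21+4+27+28 = 116
Base-stop 1-stop 3-stop 4-stop 2-stop 5-Base: 20+16+33+23+4+9 = 105
Base-stop 1-stop 3-stop 4-stop 5-stop 2-Base: 20+16+33+27+4+5 = 105
Base-stop 1-stop 3-stop 5-stop 2-stop 4-Base: 20+16+17+4+23+28 = 108
Base-stop 1-stop 3-stop 5-stop 4-stop 2-Base: 20+16+17+27+23+5 = 108
Base-stop 1-stop 4-stop 2-stop 3-stop 5-Base: 20+35+23+21+17+9 = 125
Base-stop 1-stop 4-stop 2-stop 5-stop 3-Base: 20+35+23+4+17+26 = 125
… (46 more)
Base-stop 2-stop 4-stop 3-stop 1-stop 5-Base: 5+23+33+16+11+9 = 97  ← best
The minimum is 97.
One optimal route: Base → stop 2 → stop 4 → stop 3 → stop 1 → stop 5 → Base (or its reverse).

Minimum total distance: 97 blocks.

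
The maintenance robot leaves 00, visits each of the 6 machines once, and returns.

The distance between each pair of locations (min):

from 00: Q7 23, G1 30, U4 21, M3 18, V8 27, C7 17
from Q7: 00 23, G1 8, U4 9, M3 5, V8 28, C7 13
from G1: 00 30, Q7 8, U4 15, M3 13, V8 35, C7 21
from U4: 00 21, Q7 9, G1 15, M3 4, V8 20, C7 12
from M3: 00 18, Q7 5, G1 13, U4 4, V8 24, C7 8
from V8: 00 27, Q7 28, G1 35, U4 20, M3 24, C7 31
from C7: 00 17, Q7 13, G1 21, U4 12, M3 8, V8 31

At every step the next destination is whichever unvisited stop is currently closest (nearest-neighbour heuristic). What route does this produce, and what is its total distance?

At 00 the remaining stops are C7 17, M3 18, U4 21, Q7 23, V8 27, G1 30; go to C7.
At C7 the remaining stops are M3 8, U4 12, Q7 13, G1 21, V8 31; go to M3.
At M3 the remaining stops are U4 4, Q7 5, G1 13, V8 24; go to U4.
At U4 the remaining stops are Q7 9, G1 15, V8 20; go to Q7.
At Q7 the remaining stops are G1 8, V8 28; go to G1.
At G1 the remaining stops are V8 35; go to V8.
Return V8→00: 27.
Total = 17 + 8 + 4 + 9 + 8 + 35 + 27 = 108.

108 min along 00 → C7 → M3 → U4 → Q7 → G1 → V8 → 00.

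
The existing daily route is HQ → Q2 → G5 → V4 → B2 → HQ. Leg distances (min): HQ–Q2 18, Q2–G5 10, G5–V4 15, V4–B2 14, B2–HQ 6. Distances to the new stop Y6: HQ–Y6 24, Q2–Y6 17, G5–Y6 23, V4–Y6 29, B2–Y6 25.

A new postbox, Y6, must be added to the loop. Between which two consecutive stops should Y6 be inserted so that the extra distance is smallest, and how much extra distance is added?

Minimum extra distance: 23 min, inserting Y6 between HQ and Q2.

Insertion cost between consecutive stops i–j is d(i,Y6) + d(Y6,j) − d(i,j):
  between HQ and Q2: 24 + 17 − 18 = 23
  between Q2 and G5: 17 + 23 − 10 = 30
  between G5 and V4: 23 + 29 − 15 = 37
  between V4 and B2: 29 + 25 − 14 = 40
  between B2 and HQ: 25 + 24 − 6 = 43
Cheapest insertion is between HQ and Q2, adding 23.
New total = 63 + 23 = 86.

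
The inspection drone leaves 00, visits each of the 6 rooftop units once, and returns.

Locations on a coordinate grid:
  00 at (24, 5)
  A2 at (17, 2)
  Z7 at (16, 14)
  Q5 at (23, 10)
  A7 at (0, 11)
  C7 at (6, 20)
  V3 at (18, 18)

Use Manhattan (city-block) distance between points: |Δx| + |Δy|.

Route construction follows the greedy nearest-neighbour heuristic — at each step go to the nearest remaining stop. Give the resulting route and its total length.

At 00 the remaining stops are Q5 6, A2 10, Z7 17, V3 19, A7 30, C7 33; go to Q5.
At Q5 the remaining stops are Z7 11, V3 13, A2 14, A7 24, C7 27; go to Z7.
At Z7 the remaining stops are V3 6, A2 13, C7 16, A7 19; go to V3.
At V3 the remaining stops are C7 14, A2 17, A7 25; go to C7.
At C7 the remaining stops are A7 15, A2 29; go to A7.
At A7 the remaining stops are A2 26; go to A2.
Return A2→00: 10.
Total = 6 + 11 + 6 + 14 + 15 + 26 + 10 = 88.

Total distance 88 via the nearest-neighbour route 00 → Q5 → Z7 → V3 → C7 → A7 → A2 → 00.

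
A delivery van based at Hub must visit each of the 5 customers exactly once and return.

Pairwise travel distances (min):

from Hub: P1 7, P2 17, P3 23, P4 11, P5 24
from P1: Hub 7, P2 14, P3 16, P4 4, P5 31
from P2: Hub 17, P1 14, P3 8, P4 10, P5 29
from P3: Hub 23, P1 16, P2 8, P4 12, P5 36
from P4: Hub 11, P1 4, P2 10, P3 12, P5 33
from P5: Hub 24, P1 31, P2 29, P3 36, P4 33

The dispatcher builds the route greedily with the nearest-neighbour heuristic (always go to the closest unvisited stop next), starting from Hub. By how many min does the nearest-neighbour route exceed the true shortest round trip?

Excess over optimum: 5 min.

From Hub: P1=7, P4=11, P2=17, P3=23, P5=24 → choose P1 (7).
From P1: P4=4, P2=14, P3=16, P5=31 → choose P4 (4).
From P4: P2=10, P3=12, P5=33 → choose P2 (10).
From P2: P3=8, P5=29 → choose P3 (8).
From P3: P5=36 → choose P5 (36).
NN route Hub → P1 → P4 → P2 → P3 → P5 → Hub costs 89.
Optimal: Hub → P1 → P4 → P3 → P2 → P5 → Hub costs 84 (by enumerating all 60 distinct tours).
Excess = 89 − 84 = 5.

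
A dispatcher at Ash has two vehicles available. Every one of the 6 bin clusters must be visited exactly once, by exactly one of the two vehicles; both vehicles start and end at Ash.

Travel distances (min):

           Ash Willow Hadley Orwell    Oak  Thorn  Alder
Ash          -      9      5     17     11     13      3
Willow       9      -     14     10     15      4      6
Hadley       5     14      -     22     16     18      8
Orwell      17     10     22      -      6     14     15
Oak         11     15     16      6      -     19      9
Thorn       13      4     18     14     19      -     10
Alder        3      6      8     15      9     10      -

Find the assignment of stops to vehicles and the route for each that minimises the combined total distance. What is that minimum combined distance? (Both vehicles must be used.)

54 min — the smallest possible combined total.

Check every non-empty split of the stops between the two vehicles; for each half take its own optimal tour:
  {Willow} + {Hadley, Orwell, Oak, Thorn, Alder}: 18 + 54 = 72
  {Hadley} + {Willow, Orwell, Oak, Thorn, Alder}: 10 + 44 = 54
  {Willow, Hadley} + {Orwell, Oak, Thorn, Alder}: 28 + 44 = 72
  {Orwell} + {Willow, Hadley, Oak, Thorn, Alder}: 34 + 53 = 87
  {Willow, Orwell} + {Hadley, Oak, Thorn, Alder}: 36 + 53 = 89
  {Hadley, Orwell} + {Willow, Oak, Thorn, Alder}: 44 + 43 = 87
  … (31 splits in total)
Best: vehicle 1 Ash → Hadley → Ash = 10; vehicle 2 Ash → Oak → Orwell → Willow → Thorn → Alder → Ash = 44; combined 54.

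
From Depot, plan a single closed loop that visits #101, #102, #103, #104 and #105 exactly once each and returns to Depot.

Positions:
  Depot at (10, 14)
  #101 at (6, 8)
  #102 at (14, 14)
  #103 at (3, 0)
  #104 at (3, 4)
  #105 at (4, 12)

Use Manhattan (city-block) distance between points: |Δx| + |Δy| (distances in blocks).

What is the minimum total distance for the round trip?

Shortest round trip = 50 blocks.

There are 60 distinct closed tours to check (reversals are equivalent).
Depot→#101→#102→#103→#104→#105→Depot: 10+14+25+4+9+8 = 70
Depot→#101→#102→#103→#105→#104→Depot: 10+14+25+13+9+17 = 88
Depot→#101→#102→#104→#103→#105→Depot: 10+14+21+4+13+8 = 70
Depot→#101→#102→#104→#105→#103→Depot: 10+14+21+9+13+21 = 88
Depot→#101→#102→#105→#103→#104→Depot: 10+14+12+13+4+17 = 70
Depot→#101→#102→#105→#104→#103→Depot: 10+14+12+9+4+21 = 70
Depot→#101→#103→#102→#104→#105→Depot: 10+11+25+21+9+8 = 84
Depot→#101→#103→#102→#105→#104→Depot: 10+11+25+12+9+17 = 84
Depot→#101→#103→#104→#102→#105→Depot: 10+11+4+21+12+8 = 66
Depot→#101→#103→#104→#105→#102→Depot: 10+11+4+9+12+4 = 50
Depot→#101→#103→#105→#102→#104→Depot: 10+11+13+12+21+17 = 84
Depot→#101→#103→#105→#104→#102→Depot: 10+11+13+9+21+4 = 68
Depot→#101→#104→#102→#103→#105→Depot: 10+7+21+25+13+8 = 84
Depot→#101→#104→#102→#105→#103→Depot: 10+7+21+12+13+21 = 84
… (46 more)
The minimum is 50.
One optimal route: Depot → #101 → #103 → #104 → #105 → #102 → Depot (or its reverse).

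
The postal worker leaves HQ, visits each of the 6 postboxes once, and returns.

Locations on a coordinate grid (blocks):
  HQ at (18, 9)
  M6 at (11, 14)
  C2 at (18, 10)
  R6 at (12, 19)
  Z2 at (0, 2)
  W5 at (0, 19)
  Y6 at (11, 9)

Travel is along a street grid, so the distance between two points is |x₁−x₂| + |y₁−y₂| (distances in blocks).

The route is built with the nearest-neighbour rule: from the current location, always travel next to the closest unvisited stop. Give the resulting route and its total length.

From HQ: distances to unvisited — C2=1, Y6=7, M6=12, R6=16, Z2=25, W5=28. Nearest is C2 (1).
From C2: distances to unvisited — Y6=8, M6=11, R6=15, Z2=26, W5=27. Nearest is Y6 (8).
From Y6: distances to unvisited — M6=5, R6=11, Z2=18, W5=21. Nearest is M6 (5).
From M6: distances to unvisited — R6=6, W5=16, Z2=23. Nearest is R6 (6).
From R6: distances to unvisited — W5=12, Z2=29. Nearest is W5 (12).
From W5: distances to unvisited — Z2=17. Nearest is Z2 (17).
Return Z2→HQ: 25.
Total = 1 + 8 + 5 + 6 + 12 + 17 + 25 = 74.

Total distance 74 blocks via the nearest-neighbour route HQ → C2 → Y6 → M6 → R6 → W5 → Z2 → HQ.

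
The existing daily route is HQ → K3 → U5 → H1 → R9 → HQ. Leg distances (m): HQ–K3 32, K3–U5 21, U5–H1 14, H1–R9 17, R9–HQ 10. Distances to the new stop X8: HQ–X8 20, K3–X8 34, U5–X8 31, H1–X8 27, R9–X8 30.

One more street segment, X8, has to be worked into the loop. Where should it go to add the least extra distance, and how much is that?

Insertion cost between consecutive stops i–j is d(i,X8) + d(X8,j) − d(i,j):
  between HQ and K3: 20 + 34 − 32 = 22
  between K3 and U5: 34 + 31 − 21 = 44
  between U5 and H1: 31 + 27 − 14 = 44
  between H1 and R9: 27 + 30 − 17 = 40
  between R9 and HQ: 30 + 20 − 10 = 40
Cheapest insertion is between HQ and K3, adding 22.
New total = 94 + 22 = 116.

Minimum extra distance: 22 m, inserting X8 between HQ and K3.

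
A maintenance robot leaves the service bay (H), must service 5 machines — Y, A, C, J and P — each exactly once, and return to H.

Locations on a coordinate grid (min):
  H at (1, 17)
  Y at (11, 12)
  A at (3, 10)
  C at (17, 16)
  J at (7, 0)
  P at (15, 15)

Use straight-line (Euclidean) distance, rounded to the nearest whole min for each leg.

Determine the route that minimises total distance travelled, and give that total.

There are 60 distinct closed tours to check (reversals are equivalent).
H→Y→A→C→J→P→H: 11+8+15+19+17+14 = 84
H→Y→A→C→P→J→H: 11+8+15+2+17+18 = 71
H→Y→A→J→C→P→H: 11+8+11+19+2+14 = 65
H→Y→A→J→P→C→H: 11+8+11+17+2+16 = 65
H→Y→A→P→C→J→H: 11+8+13+2+19+18 = 71
H→Y→A→P→J→C→H: 11+8+13+17+19+16 = 84
H→Y→C→A→J→P→H: 11+7+15+11+17+14 = 75
H→Y→C→A→P→J→H: 11+7+15+13+17+18 = 81
H→Y→C→J→A→P→H: 11+7+19+11+13+14 = 75
H→Y→C→J→P→A→H: 11+7+19+17+13+7 = 74
H→Y→C→P→A→J→H: 11+7+2+13+11+18 = 62
H→Y→C→P→J→A→H: 11+7+2+17+11+7 = 55
H→Y→J→A→C→P→H: 11+13+11+15+2+14 = 66
H→Y→J→A→P→C→H: 11+13+11+13+2+16 = 66
… (46 more)
H→A→J→Y→C→P→H: 7+11+13+7+2+14 = 54  ← best
The minimum is 54.
One optimal route: H → A → J → Y → C → P → H (or its reverse).

54 min — the shortest possible round trip.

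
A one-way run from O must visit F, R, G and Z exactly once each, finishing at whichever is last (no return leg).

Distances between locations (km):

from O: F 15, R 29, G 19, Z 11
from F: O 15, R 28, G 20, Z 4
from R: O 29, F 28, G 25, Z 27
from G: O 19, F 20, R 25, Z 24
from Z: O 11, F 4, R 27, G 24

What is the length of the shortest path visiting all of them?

60 km — the minimum one-way total.

There are 4! = 24 possible orderings.
O→F→R→G→Z: 15+28+25+24 = 92
O→F→R→Z→G: 15+28+27+24 = 94
O→F→G→R→Z: 15+20+25+27 = 87
O→F→G→Z→R: 15+20+24+27 = 86
O→F→Z→R→G: 15+4+27+25 = 71
O→F→Z→G→R: 15+4+24+25 = 68
O→R→F→G→Z: 29+28+20+24 = 101
O→R→F→Z→G: 29+28+4+24 = 85
O→R→G→F→Z: 29+25+20+4 = 78
O→R→G→Z→F: 29+25+24+4 = 82
O→R→Z→F→G: 29+27+4+20 = 80
O→R→Z→G→F: 29+27+24+20 = 100
O→G→F→R→Z: 19+20+28+27 = 94
O→G→F→Z→R: 19+20+4+27 = 70
… (10 more)
O→Z→F→G→R: 11+4+20+25 = 60  ← best
The minimum is 60.
One shortest path: O → Z → F → G → R.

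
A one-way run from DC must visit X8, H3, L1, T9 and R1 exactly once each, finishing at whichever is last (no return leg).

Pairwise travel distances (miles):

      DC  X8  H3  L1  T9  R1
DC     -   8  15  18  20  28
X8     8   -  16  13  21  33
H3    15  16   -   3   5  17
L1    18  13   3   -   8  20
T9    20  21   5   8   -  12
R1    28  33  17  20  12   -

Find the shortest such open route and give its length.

There are 5! = 120 possible orderings.
DC→X8→H3→L1→T9→R1: 8+16+3+8+12 = 47
DC→X8→H3→L1→R1→T9: 8+16+3+20+12 = 59
DC→X8→H3→T9→L1→R1: 8+16+5+8+20 = 57
DC→X8→H3→T9→R1→L1: 8+16+5+12+20 = 61
DC→X8→H3→R1→L1→T9: 8+16+17+20+8 = 69
DC→X8→H3→R1→T9→L1: 8+16+17+12+8 = 61
DC→X8→L1→H3→T9→R1: 8+13+3+5+12 = 41
DC→X8→L1→H3→R1→T9: 8+13+3+17+12 = 53
DC→X8→L1→T9→H3→R1: 8+13+8+5+17 = 51
DC→X8→L1→T9→R1→H3: 8+13+8+12+17 = 58
DC→X8→L1→R1→H3→T9: 8+13+20+17+5 = 63
DC→X8→L1→R1→T9→H3: 8+13+20+12+5 = 58
DC→X8→T9→H3→L1→R1: 8+21+5+3+20 = 57
DC→X8→T9→H3→R1→L1: 8+21+5+17+20 = 71
… (106 more)
The minimum is 41.
One shortest path: DC → X8 → L1 → H3 → T9 → R1.

Shortest open route: 41 miles.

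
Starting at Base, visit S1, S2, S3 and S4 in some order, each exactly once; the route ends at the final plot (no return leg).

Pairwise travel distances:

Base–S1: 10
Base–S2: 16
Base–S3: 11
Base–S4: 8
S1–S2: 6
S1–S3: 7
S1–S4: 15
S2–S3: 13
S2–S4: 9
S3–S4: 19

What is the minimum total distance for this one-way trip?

There are 4! = 24 possible orderings.
Base - S1 - S2 - S3 - S4: 10+6+13+19 = 48
Base - S1 - S2 - S4 - S3: 10+6+9+19 = 44
Base - S1 - S3 - S2 - S4: 10+7+13+9 = 39
Base - S1 - S3 - S4 - S2: 10+7+19+9 = 45
Base - S1 - S4 - S2 - S3: 10+15+9+13 = 47
Base - S1 - S4 - S3 - S2: 10+15+19+13 = 57
Base - S2 - S1 - S3 - S4: 16+6+7+19 = 48
Base - S2 - S1 - S4 - S3: 16+6+15+19 = 56
Base - S2 - S3 - S1 - S4: 16+13+7+15 = 51
Base - S2 - S3 - S4 - S1: 16+13+19+15 = 63
Base - S2 - S4 - S1 - S3: 16+9+15+7 = 47
Base - S2 - S4 - S3 - S1: 16+9+19+7 = 51
Base - S3 - S1 - S2 - S4: 11+7+6+9 = 33
Base - S3 - S1 - S4 - S2: 11+7+15+9 = 42
… (10 more)
Base - S4 - S2 - S1 - S3: 8+9+6+7 = 30  ← best
The minimum is 30.
One shortest path: Base → S4 → S2 → S1 → S3.

Minimum one-way distance = 30.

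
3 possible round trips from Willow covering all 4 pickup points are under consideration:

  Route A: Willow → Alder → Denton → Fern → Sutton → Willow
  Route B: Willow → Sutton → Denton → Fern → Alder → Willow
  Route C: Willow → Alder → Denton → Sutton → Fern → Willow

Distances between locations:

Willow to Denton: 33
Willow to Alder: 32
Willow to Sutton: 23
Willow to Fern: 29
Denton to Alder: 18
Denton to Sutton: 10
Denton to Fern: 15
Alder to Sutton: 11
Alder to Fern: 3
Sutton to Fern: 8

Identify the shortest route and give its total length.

Route A: 32 + 18 + 15 + 8 + 23 = 96
Route B: 23 + 10 + 15 + 3 + 32 = 83
Route C: 32 + 18 + 10 + 8 + 29 = 97

83 — Route B is the shortest.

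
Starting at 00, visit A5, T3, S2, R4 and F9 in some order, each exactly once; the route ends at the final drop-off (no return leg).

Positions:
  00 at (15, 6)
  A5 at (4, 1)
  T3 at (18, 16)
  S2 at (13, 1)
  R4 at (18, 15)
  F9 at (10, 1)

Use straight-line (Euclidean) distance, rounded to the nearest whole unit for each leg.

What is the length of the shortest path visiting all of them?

35 — the minimum one-way total.

There are 5! = 120 possible orderings.
00→A5→T3→S2→R4→F9: 12+21+16+15+16 = 80
00→A5→T3→S2→F9→R4: 12+21+16+3+16 = 68
00→A5→T3→R4→S2→F9: 12+21+1+15+3 = 52
00→A5→T3→R4→F9→S2: 12+21+1+16+3 = 53
00→A5→T3→F9→S2→R4: 12+21+17+3+15 = 68
00→A5→T3→F9→R4→S2: 12+21+17+16+15 = 81
00→A5→S2→T3→R4→F9: 12+9+16+1+16 = 54
00→A5→S2→T3→F9→R4: 12+9+16+17+16 = 70
00→A5→S2→R4→T3→F9: 12+9+15+1+17 = 54
00→A5→S2→R4→F9→T3: 12+9+15+16+17 = 69
00→A5→S2→F9→T3→R4: 12+9+3+17+1 = 42
00→A5→S2→F9→R4→T3: 12+9+3+16+1 = 41
00→A5→R4→T3→S2→F9: 12+20+1+16+3 = 52
00→A5→R4→T3→F9→S2: 12+20+1+17+3 = 53
… (106 more)
00→T3→R4→S2→F9→A5: 10+1+15+3+6 = 35  ← best
The minimum is 35.
One shortest path: 00 → T3 → R4 → S2 → F9 → A5.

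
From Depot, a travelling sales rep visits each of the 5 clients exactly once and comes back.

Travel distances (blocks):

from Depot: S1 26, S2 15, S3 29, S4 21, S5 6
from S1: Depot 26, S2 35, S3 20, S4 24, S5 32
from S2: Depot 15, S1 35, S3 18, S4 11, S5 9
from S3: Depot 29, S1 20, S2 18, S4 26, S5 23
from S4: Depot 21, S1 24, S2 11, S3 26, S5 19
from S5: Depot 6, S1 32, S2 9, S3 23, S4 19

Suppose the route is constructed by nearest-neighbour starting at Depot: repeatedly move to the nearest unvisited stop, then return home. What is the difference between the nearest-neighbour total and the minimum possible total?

1 blocks longer than the optimal tour.

From Depot: S5=6, S2=15, S4=21, S1=26, S3=29 → choose S5 (6).
From S5: S2=9, S4=19, S3=23, S1=32 → choose S2 (9).
From S2: S4=11, S3=18, S1=35 → choose S4 (11).
From S4: S1=24, S3=26 → choose S1 (24).
From S1: S3=20 → choose S3 (20).
NN route Depot → S5 → S2 → S4 → S1 → S3 → Depot costs 99.
Optimal: Depot → S1 → S3 → S4 → S2 → S5 → Depot costs 98 (by enumerating all 60 distinct tours).
Excess = 99 − 98 = 1.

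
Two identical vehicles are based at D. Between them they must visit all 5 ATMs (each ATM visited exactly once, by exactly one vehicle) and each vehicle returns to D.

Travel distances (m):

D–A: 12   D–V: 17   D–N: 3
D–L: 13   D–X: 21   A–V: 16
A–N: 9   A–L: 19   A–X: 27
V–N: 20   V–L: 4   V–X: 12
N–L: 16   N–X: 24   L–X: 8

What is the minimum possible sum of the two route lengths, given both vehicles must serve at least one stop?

Minimum combined distance: 67 m.

There are 2^4 − 1 = 15 ways to divide the 5 stops into two non-empty groups. For each, the best each vehicle can do is its own shortest tour through its group:
  {A} + {V, N, L, X}: 24 + 56 = 80
  {V} + {A, N, L, X}: 34 + 60 = 94
  {A, V} + {N, L, X}: 45 + 48 = 93
  {N} + {A, V, L, X}: 6 + 61 = 67
  {A, N} + {V, L, X}: 24 + 50 = 74
  {V, N} + {A, L, X}: 40 + 60 = 100
  … (15 splits in total)
Best: vehicle 1 D → N → D = 6; vehicle 2 D → A → V → L → X → D = 61; combined 67.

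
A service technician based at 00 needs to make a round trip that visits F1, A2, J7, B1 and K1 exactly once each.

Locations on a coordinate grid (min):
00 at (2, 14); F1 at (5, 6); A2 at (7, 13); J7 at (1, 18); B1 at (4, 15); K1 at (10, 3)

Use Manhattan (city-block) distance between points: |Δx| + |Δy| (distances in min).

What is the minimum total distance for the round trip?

Shortest round trip = 48 min.

With 5 stops there are 5!/2 = 60 distinct round trips (a route and its reverse cost the same).
00→F1→A2→J7→B1→K1→00: 11+9+11+6+18+19 = 74
00→F1→A2→J7→K1→B1→00: 11+9+11+24+18+3 = 76
00→F1→A2→B1→J7→K1→00: 11+9+5+6+24+19 = 74
00→F1→A2→B1→K1→J7→00: 11+9+5+18+24+5 = 72
00→F1→A2→K1→J7→B1→00: 11+9+13+24+6+3 = 66
00→F1→A2→K1→B1→J7→00: 11+9+13+18+6+5 = 62
00→F1→J7→A2→B1→K1→00: 11+16+11+5+18+19 = 80
00→F1→J7→A2→K1→B1→00: 11+16+11+13+18+3 = 72
00→F1→J7→B1→A2→K1→00: 11+16+6+5+13+19 = 70
00→F1→J7→B1→K1→A2→00: 11+16+6+18+13+6 = 70
00→F1→J7→K1→A2→B1→00: 11+16+24+13+5+3 = 72
00→F1→J7→K1→B1→A2→00: 11+16+24+18+5+6 = 80
00→F1→B1→A2→J7→K1→00: 11+10+5+11+24+19 = 80
00→F1→B1→A2→K1→J7→00: 11+10+5+13+24+5 = 68
… (46 more)
00→F1→K1→A2→B1→J7→00: 11+8+13+5+6+5 = 48  ← best
The minimum is 48.
One optimal route: 00 → F1 → K1 → A2 → B1 → J7 → 00 (or its reverse).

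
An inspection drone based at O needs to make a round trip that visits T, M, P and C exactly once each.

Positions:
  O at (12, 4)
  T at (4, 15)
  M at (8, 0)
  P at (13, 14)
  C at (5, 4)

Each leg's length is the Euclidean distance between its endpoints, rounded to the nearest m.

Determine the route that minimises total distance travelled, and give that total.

With 4 stops there are 4!/2 = 12 distinct round trips (a route and its reverse cost the same).
O-T-M-P-C-O: 14+16+15+13+7 = 65
O-T-M-C-P-O: 14+16+5+13+10 = 58
O-T-P-M-C-O: 14+9+15+5+7 = 50
O-T-P-C-M-O: 14+9+13+5+6 = 47
O-T-C-M-P-O: 14+11+5+15+10 = 55
O-T-C-P-M-O: 14+11+13+15+6 = 59
O-M-T-P-C-O: 6+16+9+13+7 = 51
O-M-T-C-P-O: 6+16+11+13+10 = 56
O-M-P-T-C-O: 6+15+9+11+7 = 48
O-M-C-T-P-O: 6+5+11+9+10 = 41
O-P-T-M-C-O: 10+9+16+5+7 = 47
O-P-M-T-C-O: 10+15+16+11+7 = 59
The minimum is 41.
One optimal route: O → M → C → T → P → O (or its reverse).

Minimum total distance: 41 m.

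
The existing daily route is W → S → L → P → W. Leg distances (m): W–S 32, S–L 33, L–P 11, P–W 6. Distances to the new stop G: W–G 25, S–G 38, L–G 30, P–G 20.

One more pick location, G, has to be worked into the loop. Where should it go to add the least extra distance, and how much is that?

+31 m — insert G between W and S.

Insertion cost between consecutive stops i–j is d(i,G) + d(G,j) − d(i,j):
  between W and S: 25 + 38 − 32 = 31
  between S and L: 38 + 30 − 33 = 35
  between L and P: 30 + 20 − 11 = 39
  between P and W: 20 + 25 − 6 = 39
Cheapest insertion is between W and S, adding 31.
New total = 82 + 31 = 113.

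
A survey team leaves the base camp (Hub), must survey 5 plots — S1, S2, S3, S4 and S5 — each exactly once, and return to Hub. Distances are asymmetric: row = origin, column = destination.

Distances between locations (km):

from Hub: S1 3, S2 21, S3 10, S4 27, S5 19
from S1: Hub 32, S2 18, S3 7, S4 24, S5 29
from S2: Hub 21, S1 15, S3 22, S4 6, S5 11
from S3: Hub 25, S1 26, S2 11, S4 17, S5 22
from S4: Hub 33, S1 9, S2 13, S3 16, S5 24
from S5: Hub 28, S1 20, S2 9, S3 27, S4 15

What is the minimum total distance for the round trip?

Minimum total distance: 75 km.

Hub - S1 - S2 - S3 - S4 - S5 - Hub: 3+18+22+17+24+28 = 112
Hub - S1 - S2 - S3 - S5 - S4 - Hub: 3+18+22+22+15+33 = 113
Hub - S1 - S2 - S4 - S3 - S5 - Hub: 3+18+6+16+22+28 = 93
Hub - S1 - S2 - S4 - S5 - S3 - Hub: 3+18+6+24+27+25 = 103
Hub - S1 - S2 - S5 - S3 - S4 - Hub: 3+18+11+27+17+33 = 109
Hub - S1 - S2 - S5 - S4 - S3 - Hub: 3+18+11+15+16+25 = 88
Hub - S1 - S3 - S2 - S4 - S5 - Hub: 3+7+11+6+24+28 = 79
Hub - S1 - S3 - S2 - S5 - S4 - Hub: 3+7+11+11+15+33 = 80
Hub - S1 - S3 - S4 - S2 - S5 - Hub: 3+7+17+13+11+28 = 79
Hub - S1 - S3 - S4 - S5 - S2 - Hub: 3+7+17+24+9+21 = 81
Hub - S1 - S3 - S5 - S2 - S4 - Hub: 3+7+22+9+6+33 = 80
Hub - S1 - S3 - S5 - S4 - S2 - Hub: 3+7+22+15+13+21 = 81
Hub - S1 - S4 - S2 - S3 - S5 - Hub: 3+24+13+22+22+28 = 112
Hub - S1 - S4 - S2 - S5 - S3 - Hub: 3+24+13+11+27+25 = 103
… (106 more)
Hub - S5 - S2 - S4 - S1 - S3 - Hub: 19+9+6+9+7+25 = 75  ← best
The minimum is 75.
One optimal route: Hub → S5 → S2 → S4 → S1 → S3 → Hub.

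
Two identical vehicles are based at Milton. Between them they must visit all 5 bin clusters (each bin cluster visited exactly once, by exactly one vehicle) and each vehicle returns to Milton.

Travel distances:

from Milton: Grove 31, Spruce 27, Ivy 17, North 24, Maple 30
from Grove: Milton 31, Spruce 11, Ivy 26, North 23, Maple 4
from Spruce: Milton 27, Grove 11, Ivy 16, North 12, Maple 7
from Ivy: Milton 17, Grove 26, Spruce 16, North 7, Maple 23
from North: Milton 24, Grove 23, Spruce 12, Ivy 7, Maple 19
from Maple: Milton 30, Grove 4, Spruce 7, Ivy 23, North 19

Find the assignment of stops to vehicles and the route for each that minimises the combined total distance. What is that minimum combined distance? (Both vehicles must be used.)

Minimum combined distance: 112.

Try each way of splitting the stops between the two vehicles (each non-empty) and, for each split, find the best tour for each vehicle:
  {Grove} + {Spruce, Ivy, North, Maple}: 62 + 73 = 135
  {Spruce} + {Grove, Ivy, North, Maple}: 54 + 78 = 132
  {Grove, Spruce} + {Ivy, North, Maple}: 69 + 73 = 142
  {Ivy} + {Grove, Spruce, North, Maple}: 34 + 78 = 112
  {Grove, Ivy} + {Spruce, North, Maple}: 74 + 73 = 147
  {Spruce, Ivy} + {Grove, North, Maple}: 60 + 78 = 138
  … (15 splits in total)
Best: vehicle 1 Milton → Ivy → Milton = 34; vehicle 2 Milton → Grove → Maple → Spruce → North → Milton = 78; combined 112.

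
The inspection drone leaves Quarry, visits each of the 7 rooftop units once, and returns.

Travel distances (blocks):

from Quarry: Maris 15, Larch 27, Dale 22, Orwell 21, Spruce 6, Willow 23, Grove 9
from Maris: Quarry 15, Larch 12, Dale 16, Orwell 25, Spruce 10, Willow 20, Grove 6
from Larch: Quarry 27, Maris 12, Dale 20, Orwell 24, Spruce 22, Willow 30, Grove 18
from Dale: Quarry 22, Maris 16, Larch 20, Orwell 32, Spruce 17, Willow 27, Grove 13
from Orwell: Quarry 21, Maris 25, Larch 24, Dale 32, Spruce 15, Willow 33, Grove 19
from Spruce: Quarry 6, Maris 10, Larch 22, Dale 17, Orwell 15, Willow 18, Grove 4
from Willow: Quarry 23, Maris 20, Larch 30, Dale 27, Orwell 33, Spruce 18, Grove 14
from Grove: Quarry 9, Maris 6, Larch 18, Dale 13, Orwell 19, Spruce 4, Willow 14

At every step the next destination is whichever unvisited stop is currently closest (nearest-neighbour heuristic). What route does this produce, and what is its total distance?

Quarry → [Spruce:6 / Grove:9 / Maris:15 / Orwell:21 / Dale:22 / Willow:23 / Larch:27] → Spruce (6)
Spruce → [Grove:4 / Maris:10 / Orwell:15 / Dale:17 / Willow:18 / Larch:22] → Grove (4)
Grove → [Maris:6 / Dale:13 / Willow:14 / Larch:18 / Orwell:19] → Maris (6)
Maris → [Larch:12 / Dale:16 / Willow:20 / Orwell:25] → Larch (12)
Larch → [Dale:20 / Orwell:24 / Willow:30] → Dale (20)
Dale → [Willow:27 / Orwell:32] → Willow (27)
Willow → [Orwell:33] → Orwell (33)
Return Orwell→Quarry: 21.
Total = 6 + 4 + 6 + 12 + 20 + 27 + 33 + 21 = 129.

129 blocks along Quarry → Spruce → Grove → Maris → Larch → Dale → Willow → Orwell → Quarry.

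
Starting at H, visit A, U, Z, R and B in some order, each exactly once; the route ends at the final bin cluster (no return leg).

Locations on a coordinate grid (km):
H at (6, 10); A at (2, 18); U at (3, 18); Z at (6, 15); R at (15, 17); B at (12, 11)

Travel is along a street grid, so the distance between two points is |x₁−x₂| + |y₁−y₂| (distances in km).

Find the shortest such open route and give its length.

Shortest open route: 34 km.

There are 5! = 120 possible orderings.
H - A - U - Z - R - B: 12+1+6+11+9 = 39
H - A - U - Z - B - R: 12+1+6+10+9 = 38
H - A - U - R - Z - B: 12+1+13+11+10 = 47
H - A - U - R - B - Z: 12+1+13+9+10 = 45
H - A - U - B - Z - R: 12+1+16+10+11 = 50
H - A - U - B - R - Z: 12+1+16+9+11 = 49
H - A - Z - U - R - B: 12+7+6+13+9 = 47
H - A - Z - U - B - R: 12+7+6+16+9 = 50
H - A - Z - R - U - B: 12+7+11+13+16 = 59
H - A - Z - R - B - U: 12+7+11+9+16 = 55
H - A - Z - B - U - R: 12+7+10+16+13 = 58
H - A - Z - B - R - U: 12+7+10+9+13 = 51
H - A - R - U - Z - B: 12+14+13+6+10 = 55
H - A - R - U - B - Z: 12+14+13+16+10 = 65
… (106 more)
H - B - R - Z - U - A: 7+9+11+6+1 = 34  ← best
The minimum is 34.
One shortest path: H → B → R → Z → U → A.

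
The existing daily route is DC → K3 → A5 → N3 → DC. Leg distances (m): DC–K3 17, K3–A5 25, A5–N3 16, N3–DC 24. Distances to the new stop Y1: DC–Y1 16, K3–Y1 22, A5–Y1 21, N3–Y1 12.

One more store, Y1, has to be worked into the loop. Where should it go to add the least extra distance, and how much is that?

Minimum extra distance: 4 m, inserting Y1 between N3 and DC.

Insertion cost between consecutive stops i–j is d(i,Y1) + d(Y1,j) − d(i,j):
  between DC and K3: 16 + 22 − 17 = 21
  between K3 and A5: 22 + 21 − 25 = 18
  between A5 and N3: 21 + 12 − 16 = 17
  between N3 and DC: 12 + 16 − 24 = 4
Cheapest insertion is between N3 and DC, adding 4.
New total = 82 + 4 = 86.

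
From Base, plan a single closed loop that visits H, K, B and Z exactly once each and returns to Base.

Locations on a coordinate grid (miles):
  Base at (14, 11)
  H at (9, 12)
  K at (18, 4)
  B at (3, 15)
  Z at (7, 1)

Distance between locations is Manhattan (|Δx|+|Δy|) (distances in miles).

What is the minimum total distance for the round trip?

Minimum total distance: 58 miles.

Base - H - K - B - Z - Base: 6+17+26+18+17 = 84
Base - H - K - Z - B - Base: 6+17+14+18+15 = 70
Base - H - B - K - Z - Base: 6+9+26+14+17 = 72
Base - H - B - Z - K - Base: 6+9+18+14+11 = 58
Base - H - Z - K - B - Base: 6+13+14+26+15 = 74
Base - H - Z - B - K - Base: 6+13+18+26+11 = 74
Base - K - H - B - Z - Base: 11+17+9+18+17 = 72
Base - K - H - Z - B - Base: 11+17+13+18+15 = 74
Base - K - B - H - Z - Base: 11+26+9+13+17 = 76
Base - K - Z - H - B - Base: 11+14+13+9+15 = 62
Base - B - H - K - Z - Base: 15+9+17+14+17 = 72
Base - B - K - H - Z - Base: 15+26+17+13+17 = 88
The minimum is 58.
One optimal route: Base → H → B → Z → K → Base (or its reverse).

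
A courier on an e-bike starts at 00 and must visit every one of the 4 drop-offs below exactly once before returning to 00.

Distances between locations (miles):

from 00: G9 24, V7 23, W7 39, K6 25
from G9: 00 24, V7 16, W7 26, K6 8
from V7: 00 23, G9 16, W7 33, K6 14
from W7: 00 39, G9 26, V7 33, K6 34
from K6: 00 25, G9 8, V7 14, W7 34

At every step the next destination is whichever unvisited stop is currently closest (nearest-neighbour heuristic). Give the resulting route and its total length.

Nearest-neighbour total = 110 miles; route 00 → V7 → K6 → G9 → W7 → 00.

From 00: distances to unvisited — V7=23, G9=24, K6=25, W7=39. Nearest is V7 (23).
From V7: distances to unvisited — K6=14, G9=16, W7=33. Nearest is K6 (14).
From K6: distances to unvisited — G9=8, W7=34. Nearest is G9 (8).
From G9: distances to unvisited — W7=26. Nearest is W7 (26).
Return W7→00: 39.
Total = 23 + 14 + 8 + 26 + 39 = 110.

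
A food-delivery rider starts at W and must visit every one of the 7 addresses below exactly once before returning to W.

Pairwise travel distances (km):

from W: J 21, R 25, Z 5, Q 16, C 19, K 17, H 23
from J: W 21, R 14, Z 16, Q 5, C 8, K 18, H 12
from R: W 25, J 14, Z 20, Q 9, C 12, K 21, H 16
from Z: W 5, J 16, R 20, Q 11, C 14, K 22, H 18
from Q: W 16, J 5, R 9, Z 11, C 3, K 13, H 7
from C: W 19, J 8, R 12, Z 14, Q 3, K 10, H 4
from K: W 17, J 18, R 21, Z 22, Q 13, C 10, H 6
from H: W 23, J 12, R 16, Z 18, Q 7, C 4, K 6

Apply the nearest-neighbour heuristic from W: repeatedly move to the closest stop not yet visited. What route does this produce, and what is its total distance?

From W: distances to unvisited — Z=5, Q=16, K=17, C=19, J=21, H=23, R=25. Nearest is Z (5).
From Z: distances to unvisited — Q=11, C=14, J=16, H=18, R=20, K=22. Nearest is Q (11).
From Q: distances to unvisited — C=3, J=5, H=7, R=9, K=13. Nearest is C (3).
From C: distances to unvisited — H=4, J=8, K=10, R=12. Nearest is H (4).
From H: distances to unvisited — K=6, J=12, R=16. Nearest is K (6).
From K: distances to unvisited — J=18, R=21. Nearest is J (18).
From J: distances to unvisited — R=14. Nearest is R (14).
Return R→W: 25.
Total = 5 + 11 + 3 + 4 + 6 + 18 + 14 + 25 = 86.

Total distance 86 km via the nearest-neighbour route W → Z → Q → C → H → K → J → R → W.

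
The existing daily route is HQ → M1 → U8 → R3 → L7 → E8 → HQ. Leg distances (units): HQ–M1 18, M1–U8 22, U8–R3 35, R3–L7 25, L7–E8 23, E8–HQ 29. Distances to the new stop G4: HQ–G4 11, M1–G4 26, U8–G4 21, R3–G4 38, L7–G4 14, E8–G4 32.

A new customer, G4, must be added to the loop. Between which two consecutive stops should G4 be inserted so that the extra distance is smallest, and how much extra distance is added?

Insertion cost between consecutive stops i–j is d(i,G4) + d(G4,j) − d(i,j):
  between HQ and M1: 11 + 26 − 18 = 19
  between M1 and U8: 26 + 21 − 22 = 25
  between U8 and R3: 21 + 38 − 35 = 24
  between R3 and L7: 38 + 14 − 25 = 27
  between L7 and E8: 14 + 32 − 23 = 23
  between E8 and HQ: 32 + 11 − 29 = 14
Cheapest insertion is between E8 and HQ, adding 14.
New total = 152 + 14 = 166.

Minimum extra distance: 14, inserting G4 between E8 and HQ.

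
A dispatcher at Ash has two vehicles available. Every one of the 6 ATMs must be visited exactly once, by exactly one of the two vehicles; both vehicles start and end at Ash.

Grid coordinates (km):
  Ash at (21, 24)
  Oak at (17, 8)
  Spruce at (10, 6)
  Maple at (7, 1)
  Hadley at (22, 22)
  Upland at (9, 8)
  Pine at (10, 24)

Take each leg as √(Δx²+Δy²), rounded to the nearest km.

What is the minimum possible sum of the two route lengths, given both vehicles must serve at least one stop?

Try each way of splitting the stops between the two vehicles (each non-empty) and, for each split, find the best tour for each vehicle:
  {Oak} + {Spruce, Maple, Hadley, Upland, Pine}: 32 + 62 = 94
  {Spruce} + {Oak, Maple, Hadley, Upland, Pine}: 42 + 63 = 105
  {Oak, Spruce} + {Maple, Hadley, Upland, Pine}: 44 + 62 = 106
  {Maple} + {Oak, Spruce, Hadley, Upland, Pine}: 54 + 53 = 107
  {Oak, Maple} + {Spruce, Hadley, Upland, Pine}: 55 + 51 = 106
  {Spruce, Maple} + {Oak, Hadley, Upland, Pine}: 54 + 52 = 106
  … (31 splits in total)
  {Hadley} + {Oak, Spruce, Maple, Upland, Pine}: 4 + 63 = 67  ← best
Best: vehicle 1 Ash → Hadley → Ash = 4; vehicle 2 Ash → Oak → Spruce → Maple → Upland → Pine → Ash = 63; combined 67.

67 km — the smallest possible combined total.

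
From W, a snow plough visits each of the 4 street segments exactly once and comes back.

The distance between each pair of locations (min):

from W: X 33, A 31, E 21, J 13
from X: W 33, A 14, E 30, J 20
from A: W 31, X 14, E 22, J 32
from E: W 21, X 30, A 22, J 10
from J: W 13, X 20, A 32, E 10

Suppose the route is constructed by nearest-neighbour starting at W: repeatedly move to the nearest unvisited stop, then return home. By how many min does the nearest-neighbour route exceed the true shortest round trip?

Excess over optimum: 2 min.

W: J=13, E=21, A=31, X=33 ⇒ J
J: E=10, X=20, A=32 ⇒ E
E: A=22, X=30 ⇒ A
A: X=14 ⇒ X
NN route W → J → E → A → X → W costs 92.
Optimal: W → E → A → X → J → W costs 90 (by enumerating all 12 distinct tours).
Excess = 92 − 90 = 2.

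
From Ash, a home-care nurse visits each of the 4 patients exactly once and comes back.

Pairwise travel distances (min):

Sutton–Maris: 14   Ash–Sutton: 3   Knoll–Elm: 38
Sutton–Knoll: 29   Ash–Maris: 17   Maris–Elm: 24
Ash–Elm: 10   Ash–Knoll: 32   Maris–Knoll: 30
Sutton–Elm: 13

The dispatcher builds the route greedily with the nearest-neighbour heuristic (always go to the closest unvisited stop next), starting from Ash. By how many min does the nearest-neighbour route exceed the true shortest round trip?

From Ash: Sutton=3, Elm=10, Maris=17, Knoll=32 → choose Sutton (3).
From Sutton: Elm=13, Maris=14, Knoll=29 → choose Elm (13).
From Elm: Maris=24, Knoll=38 → choose Maris (24).
From Maris: Knoll=30 → choose Knoll (30).
NN route Ash → Sutton → Elm → Maris → Knoll → Ash costs 102.
Optimal: Ash → Sutton → Maris → Knoll → Elm → Ash costs 95 (by enumerating all 12 distinct tours).
Excess = 102 − 95 = 7.

Excess over optimum: 7 min.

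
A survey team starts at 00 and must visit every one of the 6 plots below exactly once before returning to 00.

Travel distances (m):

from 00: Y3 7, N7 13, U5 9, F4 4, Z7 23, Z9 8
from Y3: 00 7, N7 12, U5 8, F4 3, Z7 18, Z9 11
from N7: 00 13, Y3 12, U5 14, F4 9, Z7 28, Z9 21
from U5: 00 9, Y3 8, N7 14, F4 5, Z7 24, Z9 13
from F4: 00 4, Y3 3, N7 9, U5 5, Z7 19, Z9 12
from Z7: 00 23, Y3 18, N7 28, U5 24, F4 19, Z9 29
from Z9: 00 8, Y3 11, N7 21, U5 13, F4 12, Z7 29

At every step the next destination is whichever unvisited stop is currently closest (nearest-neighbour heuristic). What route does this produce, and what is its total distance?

Total distance 100 m via the nearest-neighbour route 00 → F4 → Y3 → U5 → Z9 → N7 → Z7 → 00.

00 → [F4:4 / Y3:7 / Z9:8 / U5:9 / N7:13 / Z7:23] → F4 (4)
F4 → [Y3:3 / U5:5 / N7:9 / Z9:12 / Z7:19] → Y3 (3)
Y3 → [U5:8 / Z9:11 / N7:12 / Z7:18] → U5 (8)
U5 → [Z9:13 / N7:14 / Z7:24] → Z9 (13)
Z9 → [N7:21 / Z7:29] → N7 (21)
N7 → [Z7:28] → Z7 (28)
Return Z7→00: 23.
Total = 4 + 3 + 8 + 13 + 21 + 28 + 23 = 100.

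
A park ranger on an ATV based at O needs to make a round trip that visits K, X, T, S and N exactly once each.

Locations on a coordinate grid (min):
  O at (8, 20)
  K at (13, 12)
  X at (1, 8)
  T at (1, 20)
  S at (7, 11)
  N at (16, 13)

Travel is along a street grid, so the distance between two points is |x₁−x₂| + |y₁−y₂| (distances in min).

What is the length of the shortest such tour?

Minimum total distance: 54 min.

O→K→X→T→S→N→O: 13+16+12+15+11+15 = 82
O→K→X→T→N→S→O: 13+16+12+22+11+10 = 84
O→K→X→S→T→N→O: 13+16+9+15+22+15 = 90
O→K→X→S→N→T→O: 13+16+9+11+22+7 = 78
O→K→X→N→T→S→O: 13+16+20+22+15+10 = 96
O→K→X→N→S→T→O: 13+16+20+11+15+7 = 82
O→K→T→X→S→N→O: 13+20+12+9+11+15 = 80
O→K→T→X→N→S→O: 13+20+12+20+11+10 = 86
O→K→T→S→X→N→O: 13+20+15+9+20+15 = 92
O→K→T→S→N→X→O: 13+20+15+11+20+19 = 98
O→K→T→N→X→S→O: 13+20+22+20+9+10 = 94
O→K→T→N→S→X→O: 13+20+22+11+9+19 = 94
O→K→S→X→T→N→O: 13+7+9+12+22+15 = 78
O→K→S→X→N→T→O: 13+7+9+20+22+7 = 78
… (46 more)
O→T→X→S→K→N→O: 7+12+9+7+4+15 = 54  ← best
The minimum is 54.
One optimal route: O → T → X → S → K → N → O (or its reverse).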